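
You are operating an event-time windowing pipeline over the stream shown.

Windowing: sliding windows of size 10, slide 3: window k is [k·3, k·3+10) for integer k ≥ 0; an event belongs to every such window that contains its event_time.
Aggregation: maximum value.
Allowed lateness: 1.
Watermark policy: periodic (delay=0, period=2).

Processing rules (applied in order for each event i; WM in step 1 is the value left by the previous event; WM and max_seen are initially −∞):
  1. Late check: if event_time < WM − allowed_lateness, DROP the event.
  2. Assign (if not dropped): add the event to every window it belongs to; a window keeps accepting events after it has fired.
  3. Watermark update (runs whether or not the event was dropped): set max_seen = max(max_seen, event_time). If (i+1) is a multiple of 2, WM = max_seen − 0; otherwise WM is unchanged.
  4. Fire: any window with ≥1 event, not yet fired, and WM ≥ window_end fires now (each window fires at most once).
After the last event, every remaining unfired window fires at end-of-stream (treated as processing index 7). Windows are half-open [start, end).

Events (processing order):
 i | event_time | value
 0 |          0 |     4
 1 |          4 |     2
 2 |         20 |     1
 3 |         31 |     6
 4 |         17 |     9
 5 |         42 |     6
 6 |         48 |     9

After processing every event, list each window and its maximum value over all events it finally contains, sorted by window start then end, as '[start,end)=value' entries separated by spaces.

i=0 t=0 v=4: → [0,10); WM=−∞
i=1 t=4 v=2: → [3,13),[0,10); WM=4
i=2 t=20 v=1: → [18,28),[15,25),[12,22); WM=4
i=3 t=31 v=6: → [30,40),[27,37),[24,34); WM=31; [0,10) fires=4 [3,13) fires=2 [12,22) fires=1 [15,25) fires=1 [18,28) fires=1
i=4 t=17 v=9: DROP (t<31-1); WM=31
i=5 t=42 v=6: → [42,52),[39,49),[36,46),[33,43); WM=42; [24,34) fires=6 [27,37) fires=6 [30,40) fires=6
i=6 t=48 v=9: → [48,58),[45,55),[42,52),[39,49); WM=42

[0,10)=4 [3,13)=2 [12,22)=1 [15,25)=1 [18,28)=1 [24,34)=6 [27,37)=6 [30,40)=6 [33,43)=6 [36,46)=6 [39,49)=9 [42,52)=9 [45,55)=9 [48,58)=9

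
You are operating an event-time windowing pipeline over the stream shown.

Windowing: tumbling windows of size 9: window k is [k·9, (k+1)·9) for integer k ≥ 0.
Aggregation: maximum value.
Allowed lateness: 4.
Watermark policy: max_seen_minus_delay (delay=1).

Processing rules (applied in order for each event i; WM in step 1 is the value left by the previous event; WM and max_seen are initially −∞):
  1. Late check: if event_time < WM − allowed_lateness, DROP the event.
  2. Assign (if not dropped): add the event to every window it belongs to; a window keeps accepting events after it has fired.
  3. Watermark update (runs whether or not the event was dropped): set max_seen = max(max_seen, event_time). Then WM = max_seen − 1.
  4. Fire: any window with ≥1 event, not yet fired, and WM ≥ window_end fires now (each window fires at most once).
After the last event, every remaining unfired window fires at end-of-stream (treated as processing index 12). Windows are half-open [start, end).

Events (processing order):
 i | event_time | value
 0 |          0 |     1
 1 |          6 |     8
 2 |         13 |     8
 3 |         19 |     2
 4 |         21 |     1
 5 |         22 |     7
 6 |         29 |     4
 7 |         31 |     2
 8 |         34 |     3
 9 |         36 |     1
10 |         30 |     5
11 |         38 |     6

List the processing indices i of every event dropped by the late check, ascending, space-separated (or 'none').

i=0 t=0 v=1: → [0,9); WM=-1
i=1 t=6 v=8: → [0,9); WM=5
i=2 t=13 v=8: → [9,18); WM=12; [0,9) fires=8
i=3 t=19 v=2: → [18,27); WM=18; [9,18) fires=8
i=4 t=21 v=1: → [18,27); WM=20
i=5 t=22 v=7: → [18,27); WM=21
i=6 t=29 v=4: → [27,36); WM=28; [18,27) fires=7
i=7 t=31 v=2: → [27,36); WM=30
i=8 t=34 v=3: → [27,36); WM=33
i=9 t=36 v=1: → [36,45); WM=35
i=10 t=30 v=5: DROP (t<35-4); WM=35
i=11 t=38 v=6: → [36,45); WM=37; [27,36) fires=4

10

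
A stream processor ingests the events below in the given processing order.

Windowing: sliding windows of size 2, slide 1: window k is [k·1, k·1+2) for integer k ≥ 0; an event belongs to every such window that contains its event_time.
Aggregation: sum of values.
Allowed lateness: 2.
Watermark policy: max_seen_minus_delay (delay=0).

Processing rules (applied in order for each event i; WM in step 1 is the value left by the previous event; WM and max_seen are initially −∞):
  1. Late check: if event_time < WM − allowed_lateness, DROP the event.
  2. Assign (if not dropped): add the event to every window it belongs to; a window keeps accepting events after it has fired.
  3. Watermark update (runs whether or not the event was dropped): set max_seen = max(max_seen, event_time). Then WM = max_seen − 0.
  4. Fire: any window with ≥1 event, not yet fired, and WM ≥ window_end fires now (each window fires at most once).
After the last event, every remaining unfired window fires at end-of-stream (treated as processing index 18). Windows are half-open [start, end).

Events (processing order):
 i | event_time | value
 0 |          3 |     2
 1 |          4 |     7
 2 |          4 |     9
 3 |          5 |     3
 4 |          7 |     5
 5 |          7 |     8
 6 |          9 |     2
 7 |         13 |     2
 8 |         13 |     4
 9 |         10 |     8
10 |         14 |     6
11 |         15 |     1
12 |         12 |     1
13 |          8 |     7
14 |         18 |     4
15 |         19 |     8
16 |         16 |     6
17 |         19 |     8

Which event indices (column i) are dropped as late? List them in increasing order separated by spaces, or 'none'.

i=0 t=3 v=2: → [3,5),[2,4); WM=3
i=1 t=4 v=7: → [4,6),[3,5); WM=4; [2,4) fires=2
i=2 t=4 v=9: → [4,6),[3,5); WM=4
i=3 t=5 v=3: → [5,7),[4,6); WM=5; [3,5) fires=18
i=4 t=7 v=5: → [7,9),[6,8); WM=7; [4,6) fires=19 [5,7) fires=3
i=5 t=7 v=8: → [7,9),[6,8); WM=7
i=6 t=9 v=2: → [9,11),[8,10); WM=9; [6,8) fires=13 [7,9) fires=13
i=7 t=13 v=2: → [13,15),[12,14); WM=13; [8,10) fires=2 [9,11) fires=2
i=8 t=13 v=4: → [13,15),[12,14); WM=13
i=9 t=10 v=8: DROP (t<13-2); WM=13
i=10 t=14 v=6: → [14,16),[13,15); WM=14; [12,14) fires=6
i=11 t=15 v=1: → [15,17),[14,16); WM=15; [13,15) fires=12
i=12 t=12 v=1: DROP (t<15-2); WM=15
i=13 t=8 v=7: DROP (t<15-2); WM=15
i=14 t=18 v=4: → [18,20),[17,19); WM=18; [14,16) fires=7 [15,17) fires=1
i=15 t=19 v=8: → [19,21),[18,20); WM=19; [17,19) fires=4
i=16 t=16 v=6: DROP (t<19-2); WM=19
i=17 t=19 v=8: → [19,21),[18,20); WM=19

9 12 13 16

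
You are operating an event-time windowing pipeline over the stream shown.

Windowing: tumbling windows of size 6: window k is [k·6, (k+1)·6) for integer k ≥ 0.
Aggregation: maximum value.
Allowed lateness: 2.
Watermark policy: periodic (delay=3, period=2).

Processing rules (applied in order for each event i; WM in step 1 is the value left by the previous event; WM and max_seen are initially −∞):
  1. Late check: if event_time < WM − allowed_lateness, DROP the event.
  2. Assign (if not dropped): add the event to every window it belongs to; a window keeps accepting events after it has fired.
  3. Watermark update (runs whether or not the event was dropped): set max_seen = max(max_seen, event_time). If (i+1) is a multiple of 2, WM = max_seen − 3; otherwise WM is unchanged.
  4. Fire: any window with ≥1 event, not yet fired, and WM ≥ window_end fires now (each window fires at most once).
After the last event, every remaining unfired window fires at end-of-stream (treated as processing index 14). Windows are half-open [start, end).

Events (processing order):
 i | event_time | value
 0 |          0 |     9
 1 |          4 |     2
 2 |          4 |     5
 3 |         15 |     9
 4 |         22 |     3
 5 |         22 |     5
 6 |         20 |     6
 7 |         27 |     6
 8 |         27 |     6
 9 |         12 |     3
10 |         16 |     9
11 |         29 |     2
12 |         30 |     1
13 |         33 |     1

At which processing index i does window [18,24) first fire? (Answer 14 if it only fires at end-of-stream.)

i=0 t=0 v=9: → [0,6); WM=−∞
i=1 t=4 v=2: → [0,6); WM=1
i=2 t=4 v=5: → [0,6); WM=1
i=3 t=15 v=9: → [12,18); WM=12; [0,6) fires=9
i=4 t=22 v=3: → [18,24); WM=12
i=5 t=22 v=5: → [18,24); WM=19; [12,18) fires=9
i=6 t=20 v=6: → [18,24); WM=19
i=7 t=27 v=6: → [24,30); WM=24; [18,24) fires=6
i=8 t=27 v=6: → [24,30); WM=24
i=9 t=12 v=3: DROP (t<24-2); WM=24
i=10 t=16 v=9: DROP (t<24-2); WM=24
i=11 t=29 v=2: → [24,30); WM=26
i=12 t=30 v=1: → [30,36); WM=26
i=13 t=33 v=1: → [30,36); WM=30; [24,30) fires=6

7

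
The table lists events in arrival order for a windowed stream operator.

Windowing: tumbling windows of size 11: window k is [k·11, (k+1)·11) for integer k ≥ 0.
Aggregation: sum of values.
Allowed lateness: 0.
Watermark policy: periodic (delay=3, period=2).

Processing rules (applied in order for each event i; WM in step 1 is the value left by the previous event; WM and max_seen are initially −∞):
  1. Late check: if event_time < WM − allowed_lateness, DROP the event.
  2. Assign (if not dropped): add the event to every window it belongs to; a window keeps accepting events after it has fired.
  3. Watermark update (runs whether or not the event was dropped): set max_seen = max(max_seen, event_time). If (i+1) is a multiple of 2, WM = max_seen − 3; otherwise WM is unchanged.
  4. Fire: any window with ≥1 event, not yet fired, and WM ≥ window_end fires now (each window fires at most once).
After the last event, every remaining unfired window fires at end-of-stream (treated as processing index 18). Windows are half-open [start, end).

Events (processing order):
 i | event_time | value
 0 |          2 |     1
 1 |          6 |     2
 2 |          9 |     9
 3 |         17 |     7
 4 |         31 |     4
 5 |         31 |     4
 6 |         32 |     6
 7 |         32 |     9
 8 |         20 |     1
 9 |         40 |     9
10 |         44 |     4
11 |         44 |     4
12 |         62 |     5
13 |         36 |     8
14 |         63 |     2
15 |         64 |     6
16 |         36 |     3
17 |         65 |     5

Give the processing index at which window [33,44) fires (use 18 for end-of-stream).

13

i=0 t=2 v=1: → [0,11); WM=−∞
i=1 t=6 v=2: → [0,11); WM=3
i=2 t=9 v=9: → [0,11); WM=3
i=3 t=17 v=7: → [11,22); WM=14; [0,11) fires=12
i=4 t=31 v=4: → [22,33); WM=14
i=5 t=31 v=4: → [22,33); WM=28; [11,22) fires=7
i=6 t=32 v=6: → [22,33); WM=28
i=7 t=32 v=9: → [22,33); WM=29
i=8 t=20 v=1: DROP (t<29-0); WM=29
i=9 t=40 v=9: → [33,44); WM=37; [22,33) fires=23
i=10 t=44 v=4: → [44,55); WM=37
i=11 t=44 v=4: → [44,55); WM=41
i=12 t=62 v=5: → [55,66); WM=41
i=13 t=36 v=8: DROP (t<41-0); WM=59; [33,44) fires=9 [44,55) fires=8
i=14 t=63 v=2: → [55,66); WM=59
i=15 t=64 v=6: → [55,66); WM=61
i=16 t=36 v=3: DROP (t<61-0); WM=61
i=17 t=65 v=5: → [55,66); WM=62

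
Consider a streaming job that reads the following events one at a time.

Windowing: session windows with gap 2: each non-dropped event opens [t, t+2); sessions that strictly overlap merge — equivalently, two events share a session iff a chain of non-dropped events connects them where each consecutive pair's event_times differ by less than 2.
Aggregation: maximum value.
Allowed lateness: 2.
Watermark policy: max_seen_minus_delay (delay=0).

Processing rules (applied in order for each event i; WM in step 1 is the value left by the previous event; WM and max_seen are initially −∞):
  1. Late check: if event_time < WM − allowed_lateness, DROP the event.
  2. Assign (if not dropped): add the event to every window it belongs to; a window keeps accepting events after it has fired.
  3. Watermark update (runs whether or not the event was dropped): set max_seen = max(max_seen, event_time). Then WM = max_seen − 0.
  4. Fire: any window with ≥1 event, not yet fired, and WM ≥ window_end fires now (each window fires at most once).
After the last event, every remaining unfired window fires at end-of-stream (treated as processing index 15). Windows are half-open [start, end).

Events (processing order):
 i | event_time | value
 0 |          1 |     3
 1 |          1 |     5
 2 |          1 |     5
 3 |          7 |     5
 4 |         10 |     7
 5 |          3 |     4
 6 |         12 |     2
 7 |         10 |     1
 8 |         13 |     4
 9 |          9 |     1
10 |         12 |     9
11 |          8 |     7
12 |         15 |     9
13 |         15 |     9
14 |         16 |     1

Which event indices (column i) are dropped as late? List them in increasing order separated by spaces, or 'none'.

5 9 11

i=0 t=1 v=3: → [1,3); WM=1
i=1 t=1 v=5: → [1,3); WM=1
i=2 t=1 v=5: → [1,3); WM=1
i=3 t=7 v=5: → [7,9); WM=7
i=4 t=10 v=7: → [10,12); WM=10
i=5 t=3 v=4: DROP (t<10-2); WM=10
i=6 t=12 v=2: → [12,14); WM=12
i=7 t=10 v=1: → [10,12); WM=12
i=8 t=13 v=4: → [12,15); WM=13
i=9 t=9 v=1: DROP (t<13-2); WM=13
i=10 t=12 v=9: → [12,15); WM=13
i=11 t=8 v=7: DROP (t<13-2); WM=13
i=12 t=15 v=9: → [15,17); WM=15
i=13 t=15 v=9: → [15,17); WM=15
i=14 t=16 v=1: → [15,18); WM=16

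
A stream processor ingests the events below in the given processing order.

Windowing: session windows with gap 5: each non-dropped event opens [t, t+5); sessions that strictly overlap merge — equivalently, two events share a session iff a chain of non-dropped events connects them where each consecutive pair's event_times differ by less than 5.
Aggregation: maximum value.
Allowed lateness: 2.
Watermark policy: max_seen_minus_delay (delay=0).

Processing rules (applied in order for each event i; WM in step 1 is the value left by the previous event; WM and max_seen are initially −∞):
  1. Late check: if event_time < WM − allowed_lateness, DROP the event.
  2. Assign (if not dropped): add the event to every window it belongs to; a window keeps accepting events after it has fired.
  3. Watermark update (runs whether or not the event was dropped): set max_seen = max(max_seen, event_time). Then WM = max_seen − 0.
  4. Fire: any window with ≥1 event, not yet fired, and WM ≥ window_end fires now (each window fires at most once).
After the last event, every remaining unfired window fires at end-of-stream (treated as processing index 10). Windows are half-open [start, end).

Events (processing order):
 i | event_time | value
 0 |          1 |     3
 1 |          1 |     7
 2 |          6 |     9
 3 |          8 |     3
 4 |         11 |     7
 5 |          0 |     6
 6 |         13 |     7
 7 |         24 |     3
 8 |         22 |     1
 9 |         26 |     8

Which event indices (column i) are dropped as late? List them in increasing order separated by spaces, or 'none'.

5

i=0 t=1 v=3: → [1,6); WM=1
i=1 t=1 v=7: → [1,6); WM=1
i=2 t=6 v=9: → [6,11); WM=6
i=3 t=8 v=3: → [6,13); WM=8
i=4 t=11 v=7: → [6,16); WM=11
i=5 t=0 v=6: DROP (t<11-2); WM=11
i=6 t=13 v=7: → [6,18); WM=13
i=7 t=24 v=3: → [24,29); WM=24
i=8 t=22 v=1: → [22,29); WM=24
i=9 t=26 v=8: → [22,31); WM=26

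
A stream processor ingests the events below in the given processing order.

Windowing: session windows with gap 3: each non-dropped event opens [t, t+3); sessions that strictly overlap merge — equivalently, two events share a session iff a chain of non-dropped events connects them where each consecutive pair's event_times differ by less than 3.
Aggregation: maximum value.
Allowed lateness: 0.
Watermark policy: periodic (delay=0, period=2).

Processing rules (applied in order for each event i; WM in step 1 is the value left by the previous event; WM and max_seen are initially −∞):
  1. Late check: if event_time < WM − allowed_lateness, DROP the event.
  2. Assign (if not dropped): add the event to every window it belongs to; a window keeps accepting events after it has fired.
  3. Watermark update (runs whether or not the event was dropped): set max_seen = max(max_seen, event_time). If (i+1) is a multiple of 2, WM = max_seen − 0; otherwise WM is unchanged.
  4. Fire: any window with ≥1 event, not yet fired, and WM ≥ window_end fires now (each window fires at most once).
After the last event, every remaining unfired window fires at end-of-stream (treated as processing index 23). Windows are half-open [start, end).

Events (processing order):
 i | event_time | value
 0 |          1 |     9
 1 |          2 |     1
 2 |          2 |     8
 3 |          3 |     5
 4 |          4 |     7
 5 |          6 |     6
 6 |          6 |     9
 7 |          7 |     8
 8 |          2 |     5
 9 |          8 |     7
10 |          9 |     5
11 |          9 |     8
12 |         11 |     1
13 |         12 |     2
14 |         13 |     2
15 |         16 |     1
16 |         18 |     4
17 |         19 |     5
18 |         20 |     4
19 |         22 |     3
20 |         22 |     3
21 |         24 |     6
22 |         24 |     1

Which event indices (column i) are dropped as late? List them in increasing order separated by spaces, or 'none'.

8

i=0 t=1 v=9: → [1,4); WM=−∞
i=1 t=2 v=1: → [1,5); WM=2
i=2 t=2 v=8: → [1,5); WM=2
i=3 t=3 v=5: → [1,6); WM=3
i=4 t=4 v=7: → [1,7); WM=3
i=5 t=6 v=6: → [1,9); WM=6
i=6 t=6 v=9: → [1,9); WM=6
i=7 t=7 v=8: → [1,10); WM=7
i=8 t=2 v=5: DROP (t<7-0); WM=7
i=9 t=8 v=7: → [1,11); WM=8
i=10 t=9 v=5: → [1,12); WM=8
i=11 t=9 v=8: → [1,12); WM=9
i=12 t=11 v=1: → [1,14); WM=9
i=13 t=12 v=2: → [1,15); WM=12
i=14 t=13 v=2: → [1,16); WM=12
i=15 t=16 v=1: → [16,19); WM=16
i=16 t=18 v=4: → [16,21); WM=16
i=17 t=19 v=5: → [16,22); WM=19
i=18 t=20 v=4: → [16,23); WM=19
i=19 t=22 v=3: → [16,25); WM=22
i=20 t=22 v=3: → [16,25); WM=22
i=21 t=24 v=6: → [16,27); WM=24
i=22 t=24 v=1: → [16,27); WM=24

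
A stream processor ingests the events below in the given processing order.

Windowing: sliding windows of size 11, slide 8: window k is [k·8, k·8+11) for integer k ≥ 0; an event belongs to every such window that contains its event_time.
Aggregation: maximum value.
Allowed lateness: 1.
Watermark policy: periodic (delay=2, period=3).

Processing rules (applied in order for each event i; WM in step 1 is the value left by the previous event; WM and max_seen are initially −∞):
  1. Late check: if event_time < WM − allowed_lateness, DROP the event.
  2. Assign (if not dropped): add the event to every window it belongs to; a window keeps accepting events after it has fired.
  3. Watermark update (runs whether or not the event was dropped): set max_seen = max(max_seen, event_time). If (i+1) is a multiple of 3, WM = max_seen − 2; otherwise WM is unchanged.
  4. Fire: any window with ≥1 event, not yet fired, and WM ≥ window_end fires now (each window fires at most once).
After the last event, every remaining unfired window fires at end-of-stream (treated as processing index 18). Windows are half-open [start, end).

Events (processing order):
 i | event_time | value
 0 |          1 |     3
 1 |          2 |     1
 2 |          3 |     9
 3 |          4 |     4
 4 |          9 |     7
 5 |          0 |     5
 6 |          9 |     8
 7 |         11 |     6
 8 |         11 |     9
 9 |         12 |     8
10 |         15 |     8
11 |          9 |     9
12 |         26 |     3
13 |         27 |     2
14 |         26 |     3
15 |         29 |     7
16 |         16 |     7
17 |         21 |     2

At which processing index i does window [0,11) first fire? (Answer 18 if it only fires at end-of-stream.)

i=0 t=1 v=3: → [0,11); WM=−∞
i=1 t=2 v=1: → [0,11); WM=−∞
i=2 t=3 v=9: → [0,11); WM=1
i=3 t=4 v=4: → [0,11); WM=1
i=4 t=9 v=7: → [8,19),[0,11); WM=1
i=5 t=0 v=5: → [0,11); WM=7
i=6 t=9 v=8: → [8,19),[0,11); WM=7
i=7 t=11 v=6: → [8,19); WM=7
i=8 t=11 v=9: → [8,19); WM=9
i=9 t=12 v=8: → [8,19); WM=9
i=10 t=15 v=8: → [8,19); WM=9
i=11 t=9 v=9: → [8,19),[0,11); WM=13; [0,11) fires=9
i=12 t=26 v=3: → [24,35),[16,27); WM=13
i=13 t=27 v=2: → [24,35); WM=13
i=14 t=26 v=3: → [24,35),[16,27); WM=25; [8,19) fires=9
i=15 t=29 v=7: → [24,35); WM=25
i=16 t=16 v=7: DROP (t<25-1); WM=25
i=17 t=21 v=2: DROP (t<25-1); WM=27; [16,27) fires=3

11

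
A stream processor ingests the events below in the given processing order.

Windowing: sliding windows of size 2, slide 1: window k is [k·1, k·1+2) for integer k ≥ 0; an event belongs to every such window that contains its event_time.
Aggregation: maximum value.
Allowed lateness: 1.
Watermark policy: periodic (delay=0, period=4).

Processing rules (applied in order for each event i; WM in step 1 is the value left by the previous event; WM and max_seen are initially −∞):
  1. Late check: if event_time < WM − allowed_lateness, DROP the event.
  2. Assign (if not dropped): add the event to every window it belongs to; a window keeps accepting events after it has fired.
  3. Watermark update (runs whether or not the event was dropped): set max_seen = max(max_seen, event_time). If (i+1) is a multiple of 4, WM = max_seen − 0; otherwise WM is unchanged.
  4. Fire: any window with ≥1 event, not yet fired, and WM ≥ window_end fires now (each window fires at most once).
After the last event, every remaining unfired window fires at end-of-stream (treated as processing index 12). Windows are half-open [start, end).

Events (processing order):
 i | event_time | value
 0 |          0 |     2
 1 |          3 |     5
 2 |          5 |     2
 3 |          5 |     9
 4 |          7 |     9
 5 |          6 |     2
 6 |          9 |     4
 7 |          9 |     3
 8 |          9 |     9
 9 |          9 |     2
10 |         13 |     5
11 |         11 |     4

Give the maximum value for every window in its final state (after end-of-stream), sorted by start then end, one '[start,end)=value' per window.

i=0 t=0 v=2: → [0,2); WM=−∞
i=1 t=3 v=5: → [3,5),[2,4); WM=−∞
i=2 t=5 v=2: → [5,7),[4,6); WM=−∞
i=3 t=5 v=9: → [5,7),[4,6); WM=5; [0,2) fires=2 [2,4) fires=5 [3,5) fires=5
i=4 t=7 v=9: → [7,9),[6,8); WM=5
i=5 t=6 v=2: → [6,8),[5,7); WM=5
i=6 t=9 v=4: → [9,11),[8,10); WM=5
i=7 t=9 v=3: → [9,11),[8,10); WM=9; [4,6) fires=9 [5,7) fires=9 [6,8) fires=9 [7,9) fires=9
i=8 t=9 v=9: → [9,11),[8,10); WM=9
i=9 t=9 v=2: → [9,11),[8,10); WM=9
i=10 t=13 v=5: → [13,15),[12,14); WM=9
i=11 t=11 v=4: → [11,13),[10,12); WM=13; [8,10) fires=9 [9,11) fires=9 [10,12) fires=4 [11,13) fires=4

[0,2)=2 [2,4)=5 [3,5)=5 [4,6)=9 [5,7)=9 [6,8)=9 [7,9)=9 [8,10)=9 [9,11)=9 [10,12)=4 [11,13)=4 [12,14)=5 [13,15)=5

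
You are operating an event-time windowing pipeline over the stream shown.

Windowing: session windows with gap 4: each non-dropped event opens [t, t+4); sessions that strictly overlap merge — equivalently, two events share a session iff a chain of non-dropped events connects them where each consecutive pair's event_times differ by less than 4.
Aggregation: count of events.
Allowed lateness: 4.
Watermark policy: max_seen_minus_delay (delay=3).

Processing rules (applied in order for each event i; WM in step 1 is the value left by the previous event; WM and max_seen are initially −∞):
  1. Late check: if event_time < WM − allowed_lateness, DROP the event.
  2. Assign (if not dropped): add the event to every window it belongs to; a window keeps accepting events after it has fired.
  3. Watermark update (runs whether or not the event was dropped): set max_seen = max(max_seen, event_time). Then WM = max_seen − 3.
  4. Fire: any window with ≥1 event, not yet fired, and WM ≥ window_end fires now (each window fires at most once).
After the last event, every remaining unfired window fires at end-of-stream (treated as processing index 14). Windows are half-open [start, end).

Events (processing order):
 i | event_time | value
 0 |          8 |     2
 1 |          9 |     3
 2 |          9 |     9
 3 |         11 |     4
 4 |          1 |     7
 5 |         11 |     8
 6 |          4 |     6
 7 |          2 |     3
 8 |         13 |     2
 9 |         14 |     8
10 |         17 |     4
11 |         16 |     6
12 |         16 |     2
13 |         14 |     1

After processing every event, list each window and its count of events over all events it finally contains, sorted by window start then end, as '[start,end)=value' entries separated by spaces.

i=0 t=8 v=2: → [8,12); WM=5
i=1 t=9 v=3: → [8,13); WM=6
i=2 t=9 v=9: → [8,13); WM=6
i=3 t=11 v=4: → [8,15); WM=8
i=4 t=1 v=7: DROP (t<8-4); WM=8
i=5 t=11 v=8: → [8,15); WM=8
i=6 t=4 v=6: → [4,8); WM=8
i=7 t=2 v=3: DROP (t<8-4); WM=8
i=8 t=13 v=2: → [8,17); WM=10
i=9 t=14 v=8: → [8,18); WM=11
i=10 t=17 v=4: → [8,21); WM=14
i=11 t=16 v=6: → [8,21); WM=14
i=12 t=16 v=2: → [8,21); WM=14
i=13 t=14 v=1: → [8,21); WM=14

[4,8)=1 [8,21)=11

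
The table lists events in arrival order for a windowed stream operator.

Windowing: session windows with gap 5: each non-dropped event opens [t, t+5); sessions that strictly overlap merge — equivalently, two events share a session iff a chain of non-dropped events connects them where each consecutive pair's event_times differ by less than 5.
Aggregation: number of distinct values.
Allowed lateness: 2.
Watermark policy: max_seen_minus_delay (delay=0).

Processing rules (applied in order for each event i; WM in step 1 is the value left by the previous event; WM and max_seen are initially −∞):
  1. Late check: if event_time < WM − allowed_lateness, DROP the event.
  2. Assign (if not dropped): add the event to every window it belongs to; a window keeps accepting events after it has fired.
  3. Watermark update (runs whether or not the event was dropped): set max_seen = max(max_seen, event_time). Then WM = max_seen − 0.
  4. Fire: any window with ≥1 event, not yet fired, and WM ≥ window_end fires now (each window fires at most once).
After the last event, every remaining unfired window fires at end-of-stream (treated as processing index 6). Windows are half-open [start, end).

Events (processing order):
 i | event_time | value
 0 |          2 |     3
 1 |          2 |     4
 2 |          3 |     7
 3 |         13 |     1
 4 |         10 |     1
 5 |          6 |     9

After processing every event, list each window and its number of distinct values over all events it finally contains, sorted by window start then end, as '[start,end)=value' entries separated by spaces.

[2,8)=3 [13,18)=1

i=0 t=2 v=3: → [2,7); WM=2
i=1 t=2 v=4: → [2,7); WM=2
i=2 t=3 v=7: → [2,8); WM=3
i=3 t=13 v=1: → [13,18); WM=13
i=4 t=10 v=1: DROP (t<13-2); WM=13
i=5 t=6 v=9: DROP (t<13-2); WM=13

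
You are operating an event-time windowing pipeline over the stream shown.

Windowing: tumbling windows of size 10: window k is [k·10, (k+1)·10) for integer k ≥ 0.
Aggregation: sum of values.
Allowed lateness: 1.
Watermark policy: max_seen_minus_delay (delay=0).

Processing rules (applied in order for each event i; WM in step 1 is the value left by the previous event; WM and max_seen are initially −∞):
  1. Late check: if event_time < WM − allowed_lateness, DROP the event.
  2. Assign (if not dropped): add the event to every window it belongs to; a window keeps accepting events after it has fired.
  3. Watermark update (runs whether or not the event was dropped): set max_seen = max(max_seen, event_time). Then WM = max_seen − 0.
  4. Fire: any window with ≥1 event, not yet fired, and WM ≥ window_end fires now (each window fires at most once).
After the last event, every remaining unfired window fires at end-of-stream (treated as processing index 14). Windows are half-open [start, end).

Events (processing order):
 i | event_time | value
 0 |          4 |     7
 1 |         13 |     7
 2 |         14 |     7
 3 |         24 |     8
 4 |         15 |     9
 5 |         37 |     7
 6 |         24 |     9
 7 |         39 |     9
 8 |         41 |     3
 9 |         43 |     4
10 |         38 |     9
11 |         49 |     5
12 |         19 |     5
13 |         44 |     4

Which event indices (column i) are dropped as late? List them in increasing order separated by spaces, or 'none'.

i=0 t=4 v=7: → [0,10); WM=4
i=1 t=13 v=7: → [10,20); WM=13; [0,10) fires=7
i=2 t=14 v=7: → [10,20); WM=14
i=3 t=24 v=8: → [20,30); WM=24; [10,20) fires=14
i=4 t=15 v=9: DROP (t<24-1); WM=24
i=5 t=37 v=7: → [30,40); WM=37; [20,30) fires=8
i=6 t=24 v=9: DROP (t<37-1); WM=37
i=7 t=39 v=9: → [30,40); WM=39
i=8 t=41 v=3: → [40,50); WM=41; [30,40) fires=16
i=9 t=43 v=4: → [40,50); WM=43
i=10 t=38 v=9: DROP (t<43-1); WM=43
i=11 t=49 v=5: → [40,50); WM=49
i=12 t=19 v=5: DROP (t<49-1); WM=49
i=13 t=44 v=4: DROP (t<49-1); WM=49

4 6 10 12 13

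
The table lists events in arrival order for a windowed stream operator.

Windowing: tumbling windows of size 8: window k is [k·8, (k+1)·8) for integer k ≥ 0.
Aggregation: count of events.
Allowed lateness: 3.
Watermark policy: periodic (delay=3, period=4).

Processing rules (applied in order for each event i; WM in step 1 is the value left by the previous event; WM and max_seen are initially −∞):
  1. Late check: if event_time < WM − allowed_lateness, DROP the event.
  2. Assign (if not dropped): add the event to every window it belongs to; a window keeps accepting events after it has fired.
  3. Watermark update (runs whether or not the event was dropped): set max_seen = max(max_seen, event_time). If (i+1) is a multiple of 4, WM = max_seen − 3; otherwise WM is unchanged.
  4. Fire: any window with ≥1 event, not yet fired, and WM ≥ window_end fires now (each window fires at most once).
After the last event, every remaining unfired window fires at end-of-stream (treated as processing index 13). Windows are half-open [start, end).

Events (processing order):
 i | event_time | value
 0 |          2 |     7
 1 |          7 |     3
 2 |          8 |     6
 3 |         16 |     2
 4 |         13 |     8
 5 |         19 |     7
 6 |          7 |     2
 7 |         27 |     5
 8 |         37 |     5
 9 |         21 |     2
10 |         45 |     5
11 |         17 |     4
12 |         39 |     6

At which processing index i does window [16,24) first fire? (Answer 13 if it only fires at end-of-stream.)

7

i=0 t=2 v=7: → [0,8); WM=−∞
i=1 t=7 v=3: → [0,8); WM=−∞
i=2 t=8 v=6: → [8,16); WM=−∞
i=3 t=16 v=2: → [16,24); WM=13; [0,8) fires=2
i=4 t=13 v=8: → [8,16); WM=13
i=5 t=19 v=7: → [16,24); WM=13
i=6 t=7 v=2: DROP (t<13-3); WM=13
i=7 t=27 v=5: → [24,32); WM=24; [8,16) fires=2 [16,24) fires=2
i=8 t=37 v=5: → [32,40); WM=24
i=9 t=21 v=2: → [16,24); WM=24
i=10 t=45 v=5: → [40,48); WM=24
i=11 t=17 v=4: DROP (t<24-3); WM=42; [24,32) fires=1 [32,40) fires=1
i=12 t=39 v=6: → [32,40); WM=42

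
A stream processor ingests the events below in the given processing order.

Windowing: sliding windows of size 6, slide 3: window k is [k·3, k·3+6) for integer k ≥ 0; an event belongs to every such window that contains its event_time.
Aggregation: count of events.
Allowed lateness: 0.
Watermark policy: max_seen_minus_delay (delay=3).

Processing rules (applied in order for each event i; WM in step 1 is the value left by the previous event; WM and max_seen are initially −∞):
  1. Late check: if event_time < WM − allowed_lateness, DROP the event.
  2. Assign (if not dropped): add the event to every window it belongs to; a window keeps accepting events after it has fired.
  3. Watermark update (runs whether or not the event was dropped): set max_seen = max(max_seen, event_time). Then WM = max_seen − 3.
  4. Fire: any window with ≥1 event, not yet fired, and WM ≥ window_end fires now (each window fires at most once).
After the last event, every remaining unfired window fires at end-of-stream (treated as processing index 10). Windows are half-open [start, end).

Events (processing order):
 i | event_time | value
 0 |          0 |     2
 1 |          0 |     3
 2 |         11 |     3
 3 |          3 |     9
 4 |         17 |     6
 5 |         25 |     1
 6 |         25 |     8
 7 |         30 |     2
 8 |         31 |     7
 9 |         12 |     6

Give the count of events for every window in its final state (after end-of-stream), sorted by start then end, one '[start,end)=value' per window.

[0,6)=2 [6,12)=1 [9,15)=1 [12,18)=1 [15,21)=1 [21,27)=2 [24,30)=2 [27,33)=2 [30,36)=2

i=0 t=0 v=2: → [0,6); WM=-3
i=1 t=0 v=3: → [0,6); WM=-3
i=2 t=11 v=3: → [9,15),[6,12); WM=8; [0,6) fires=2
i=3 t=3 v=9: DROP (t<8-0); WM=8
i=4 t=17 v=6: → [15,21),[12,18); WM=14; [6,12) fires=1
i=5 t=25 v=1: → [24,30),[21,27); WM=22; [9,15) fires=1 [12,18) fires=1 [15,21) fires=1
i=6 t=25 v=8: → [24,30),[21,27); WM=22
i=7 t=30 v=2: → [30,36),[27,33); WM=27; [21,27) fires=2
i=8 t=31 v=7: → [30,36),[27,33); WM=28
i=9 t=12 v=6: DROP (t<28-0); WM=28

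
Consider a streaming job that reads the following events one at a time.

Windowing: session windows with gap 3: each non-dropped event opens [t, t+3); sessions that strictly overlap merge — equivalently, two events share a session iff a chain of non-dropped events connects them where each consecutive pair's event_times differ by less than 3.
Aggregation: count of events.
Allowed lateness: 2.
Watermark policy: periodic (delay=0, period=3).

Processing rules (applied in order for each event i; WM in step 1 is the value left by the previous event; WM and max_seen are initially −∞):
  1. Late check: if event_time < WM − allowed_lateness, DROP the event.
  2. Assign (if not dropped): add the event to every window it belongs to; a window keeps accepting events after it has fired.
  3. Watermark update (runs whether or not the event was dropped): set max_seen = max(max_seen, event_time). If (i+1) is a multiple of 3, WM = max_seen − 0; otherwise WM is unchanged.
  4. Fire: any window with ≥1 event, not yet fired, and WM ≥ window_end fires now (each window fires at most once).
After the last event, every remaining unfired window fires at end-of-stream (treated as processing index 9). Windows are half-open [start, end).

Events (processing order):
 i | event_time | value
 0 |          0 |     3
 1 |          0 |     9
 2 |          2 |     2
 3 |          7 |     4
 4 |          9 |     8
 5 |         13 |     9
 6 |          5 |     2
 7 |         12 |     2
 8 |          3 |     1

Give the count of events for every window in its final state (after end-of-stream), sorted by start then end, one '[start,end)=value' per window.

[0,5)=3 [7,12)=2 [12,16)=2

i=0 t=0 v=3: → [0,3); WM=−∞
i=1 t=0 v=9: → [0,3); WM=−∞
i=2 t=2 v=2: → [0,5); WM=2
i=3 t=7 v=4: → [7,10); WM=2
i=4 t=9 v=8: → [7,12); WM=2
i=5 t=13 v=9: → [13,16); WM=13
i=6 t=5 v=2: DROP (t<13-2); WM=13
i=7 t=12 v=2: → [12,16); WM=13
i=8 t=3 v=1: DROP (t<13-2); WM=13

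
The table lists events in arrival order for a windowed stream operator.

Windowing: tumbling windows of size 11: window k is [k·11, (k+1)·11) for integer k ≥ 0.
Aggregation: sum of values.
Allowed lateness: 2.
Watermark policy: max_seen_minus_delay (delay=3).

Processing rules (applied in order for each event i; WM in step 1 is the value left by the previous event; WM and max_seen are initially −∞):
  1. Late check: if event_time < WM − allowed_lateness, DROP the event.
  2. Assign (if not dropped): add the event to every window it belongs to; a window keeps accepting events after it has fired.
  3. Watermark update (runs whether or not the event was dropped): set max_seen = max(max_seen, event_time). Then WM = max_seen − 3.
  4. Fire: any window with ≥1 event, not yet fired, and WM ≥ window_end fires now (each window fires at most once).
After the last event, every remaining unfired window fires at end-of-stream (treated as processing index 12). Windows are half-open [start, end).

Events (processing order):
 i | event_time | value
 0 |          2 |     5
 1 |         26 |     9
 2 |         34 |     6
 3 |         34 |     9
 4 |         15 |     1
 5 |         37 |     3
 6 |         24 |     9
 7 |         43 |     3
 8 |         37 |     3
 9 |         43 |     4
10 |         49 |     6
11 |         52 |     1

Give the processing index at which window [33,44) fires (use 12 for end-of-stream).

i=0 t=2 v=5: → [0,11); WM=-1
i=1 t=26 v=9: → [22,33); WM=23; [0,11) fires=5
i=2 t=34 v=6: → [33,44); WM=31
i=3 t=34 v=9: → [33,44); WM=31
i=4 t=15 v=1: DROP (t<31-2); WM=31
i=5 t=37 v=3: → [33,44); WM=34; [22,33) fires=9
i=6 t=24 v=9: DROP (t<34-2); WM=34
i=7 t=43 v=3: → [33,44); WM=40
i=8 t=37 v=3: DROP (t<40-2); WM=40
i=9 t=43 v=4: → [33,44); WM=40
i=10 t=49 v=6: → [44,55); WM=46; [33,44) fires=25
i=11 t=52 v=1: → [44,55); WM=49

10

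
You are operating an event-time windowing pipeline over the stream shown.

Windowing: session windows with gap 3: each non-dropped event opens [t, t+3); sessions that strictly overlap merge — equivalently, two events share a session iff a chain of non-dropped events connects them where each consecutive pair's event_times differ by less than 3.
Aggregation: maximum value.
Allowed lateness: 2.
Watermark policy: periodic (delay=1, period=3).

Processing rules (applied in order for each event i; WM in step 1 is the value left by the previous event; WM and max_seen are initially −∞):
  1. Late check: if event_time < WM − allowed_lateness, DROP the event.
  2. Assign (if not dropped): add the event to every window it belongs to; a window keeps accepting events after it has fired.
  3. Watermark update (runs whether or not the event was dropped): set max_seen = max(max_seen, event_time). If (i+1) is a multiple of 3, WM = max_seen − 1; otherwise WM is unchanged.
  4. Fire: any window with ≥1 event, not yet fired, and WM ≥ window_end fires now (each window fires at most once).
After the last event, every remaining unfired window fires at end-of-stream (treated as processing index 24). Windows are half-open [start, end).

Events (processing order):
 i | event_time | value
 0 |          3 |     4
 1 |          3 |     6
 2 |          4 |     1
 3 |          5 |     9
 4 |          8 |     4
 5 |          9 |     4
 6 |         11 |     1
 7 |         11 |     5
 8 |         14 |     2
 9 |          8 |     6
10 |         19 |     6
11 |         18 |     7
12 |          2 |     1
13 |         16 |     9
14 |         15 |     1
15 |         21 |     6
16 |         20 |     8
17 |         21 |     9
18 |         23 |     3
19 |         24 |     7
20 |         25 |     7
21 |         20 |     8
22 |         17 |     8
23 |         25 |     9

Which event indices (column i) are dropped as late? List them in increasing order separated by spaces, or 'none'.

9 12 14 21 22

i=0 t=3 v=4: → [3,6); WM=−∞
i=1 t=3 v=6: → [3,6); WM=−∞
i=2 t=4 v=1: → [3,7); WM=3
i=3 t=5 v=9: → [3,8); WM=3
i=4 t=8 v=4: → [8,11); WM=3
i=5 t=9 v=4: → [8,12); WM=8
i=6 t=11 v=1: → [8,14); WM=8
i=7 t=11 v=5: → [8,14); WM=8
i=8 t=14 v=2: → [14,17); WM=13
i=9 t=8 v=6: DROP (t<13-2); WM=13
i=10 t=19 v=6: → [19,22); WM=13
i=11 t=18 v=7: → [18,22); WM=18
i=12 t=2 v=1: DROP (t<18-2); WM=18
i=13 t=16 v=9: → [14,22); WM=18
i=14 t=15 v=1: DROP (t<18-2); WM=18
i=15 t=21 v=6: → [14,24); WM=18
i=16 t=20 v=8: → [14,24); WM=18
i=17 t=21 v=9: → [14,24); WM=20
i=18 t=23 v=3: → [14,26); WM=20
i=19 t=24 v=7: → [14,27); WM=20
i=20 t=25 v=7: → [14,28); WM=24
i=21 t=20 v=8: DROP (t<24-2); WM=24
i=22 t=17 v=8: DROP (t<24-2); WM=24
i=23 t=25 v=9: → [14,28); WM=24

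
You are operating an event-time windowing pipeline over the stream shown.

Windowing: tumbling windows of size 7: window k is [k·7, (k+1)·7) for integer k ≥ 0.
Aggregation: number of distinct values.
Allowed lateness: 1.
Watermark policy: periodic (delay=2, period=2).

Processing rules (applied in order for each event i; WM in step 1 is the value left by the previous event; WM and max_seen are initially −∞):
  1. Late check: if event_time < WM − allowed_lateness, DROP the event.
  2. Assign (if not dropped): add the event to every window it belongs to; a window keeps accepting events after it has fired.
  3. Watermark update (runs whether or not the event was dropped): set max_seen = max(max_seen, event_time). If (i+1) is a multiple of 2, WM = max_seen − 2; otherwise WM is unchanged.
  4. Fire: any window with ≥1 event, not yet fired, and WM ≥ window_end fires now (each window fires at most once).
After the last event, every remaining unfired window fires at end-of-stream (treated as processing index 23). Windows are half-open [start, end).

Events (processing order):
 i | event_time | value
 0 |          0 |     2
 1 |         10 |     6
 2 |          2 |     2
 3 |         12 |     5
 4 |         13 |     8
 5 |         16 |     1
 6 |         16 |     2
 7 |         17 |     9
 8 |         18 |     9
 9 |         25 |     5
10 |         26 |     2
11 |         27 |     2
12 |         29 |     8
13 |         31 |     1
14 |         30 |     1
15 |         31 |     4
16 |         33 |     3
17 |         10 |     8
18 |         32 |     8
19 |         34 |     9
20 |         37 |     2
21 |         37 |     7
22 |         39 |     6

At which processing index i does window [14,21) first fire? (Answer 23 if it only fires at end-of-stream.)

9

i=0 t=0 v=2: → [0,7); WM=−∞
i=1 t=10 v=6: → [7,14); WM=8; [0,7) fires=1
i=2 t=2 v=2: DROP (t<8-1); WM=8
i=3 t=12 v=5: → [7,14); WM=10
i=4 t=13 v=8: → [7,14); WM=10
i=5 t=16 v=1: → [14,21); WM=14; [7,14) fires=3
i=6 t=16 v=2: → [14,21); WM=14
i=7 t=17 v=9: → [14,21); WM=15
i=8 t=18 v=9: → [14,21); WM=15
i=9 t=25 v=5: → [21,28); WM=23; [14,21) fires=3
i=10 t=26 v=2: → [21,28); WM=23
i=11 t=27 v=2: → [21,28); WM=25
i=12 t=29 v=8: → [28,35); WM=25
i=13 t=31 v=1: → [28,35); WM=29; [21,28) fires=2
i=14 t=30 v=1: → [28,35); WM=29
i=15 t=31 v=4: → [28,35); WM=29
i=16 t=33 v=3: → [28,35); WM=29
i=17 t=10 v=8: DROP (t<29-1); WM=31
i=18 t=32 v=8: → [28,35); WM=31
i=19 t=34 v=9: → [28,35); WM=32
i=20 t=37 v=2: → [35,42); WM=32
i=21 t=37 v=7: → [35,42); WM=35; [28,35) fires=5
i=22 t=39 v=6: → [35,42); WM=35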